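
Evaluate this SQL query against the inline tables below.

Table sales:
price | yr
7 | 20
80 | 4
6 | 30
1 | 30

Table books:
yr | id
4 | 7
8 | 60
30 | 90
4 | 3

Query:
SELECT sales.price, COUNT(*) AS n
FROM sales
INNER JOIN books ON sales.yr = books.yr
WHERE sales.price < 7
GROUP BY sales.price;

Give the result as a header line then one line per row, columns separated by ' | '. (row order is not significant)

== RESULT ==
sales.price | n
6 | 1
1 | 1

Derivation:
After JOIN books (4 rows):
sales.price | sales.yr | books.yr | books.id
80 | 4 | 4 | 7
80 | 4 | 4 | 3
6 | 30 | 30 | 90
1 | 30 | 30 | 90
After WHERE (2 rows):
sales.price | sales.yr | books.yr | books.id
6 | 30 | 30 | 90
1 | 30 | 30 | 90
After GROUP BY (2 rows):
sales.price | n
6 | 1
1 | 1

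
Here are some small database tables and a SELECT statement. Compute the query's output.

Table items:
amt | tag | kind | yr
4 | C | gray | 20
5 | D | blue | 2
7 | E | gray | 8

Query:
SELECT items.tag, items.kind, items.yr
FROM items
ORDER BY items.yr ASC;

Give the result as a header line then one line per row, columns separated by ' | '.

After SELECT (3 rows):
items.tag | items.kind | items.yr
C | gray | 20
D | blue | 2
E | gray | 8
After ORDER BY (3 rows):
items.tag | items.kind | items.yr
D | blue | 2
E | gray | 8
C | gray | 20

== RESULT ==
items.tag | items.kind | items.yr
D | blue | 2
E | gray | 8
C | gray | 20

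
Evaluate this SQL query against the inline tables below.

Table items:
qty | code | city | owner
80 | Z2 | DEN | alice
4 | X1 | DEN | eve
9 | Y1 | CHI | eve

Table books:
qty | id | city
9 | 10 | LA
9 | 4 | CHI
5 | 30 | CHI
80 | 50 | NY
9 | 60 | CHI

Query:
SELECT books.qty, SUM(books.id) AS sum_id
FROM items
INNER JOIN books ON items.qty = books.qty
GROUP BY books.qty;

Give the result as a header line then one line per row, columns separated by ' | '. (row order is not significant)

== RESULT ==
books.qty | sum_id
80 | 50
9 | 74

Derivation:
After JOIN books (4 rows):
items.qty | items.code | items.city | items.owner | books.qty | books.id | books.city
80 | Z2 | DEN | alice | 80 | 50 | NY
9 | Y1 | CHI | eve | 9 | 10 | LA
9 | Y1 | CHI | eve | 9 | 4 | CHI
9 | Y1 | CHI | eve | 9 | 60 | CHI
After GROUP BY (2 rows):
books.qty | sum_id
80 | 50
9 | 74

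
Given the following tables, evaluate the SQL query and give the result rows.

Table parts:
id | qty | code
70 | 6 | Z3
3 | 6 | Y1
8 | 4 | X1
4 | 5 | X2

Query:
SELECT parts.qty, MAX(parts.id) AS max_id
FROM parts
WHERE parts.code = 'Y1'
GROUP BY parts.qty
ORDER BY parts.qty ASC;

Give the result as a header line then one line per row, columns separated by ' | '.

After WHERE (1 rows):
parts.id | parts.qty | parts.code
3 | 6 | Y1
After GROUP BY (1 rows):
parts.qty | max_id
6 | 3
After ORDER BY (1 rows):
parts.qty | max_id
6 | 3

== RESULT ==
parts.qty | max_id
6 | 3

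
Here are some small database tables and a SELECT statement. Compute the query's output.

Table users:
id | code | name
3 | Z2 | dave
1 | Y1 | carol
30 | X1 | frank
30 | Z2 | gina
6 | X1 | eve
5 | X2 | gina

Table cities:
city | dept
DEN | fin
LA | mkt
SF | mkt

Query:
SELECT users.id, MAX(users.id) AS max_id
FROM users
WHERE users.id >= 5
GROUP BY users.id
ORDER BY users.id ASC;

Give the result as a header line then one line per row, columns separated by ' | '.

== RESULT ==
users.id | max_id
5 | 5
6 | 6
30 | 30

Derivation:
After WHERE (4 rows):
users.id | users.code | users.name
30 | X1 | frank
30 | Z2 | gina
6 | X1 | eve
5 | X2 | gina
After GROUP BY (3 rows):
users.id | max_id
30 | 30
6 | 6
5 | 5
After ORDER BY (3 rows):
users.id | max_id
5 | 5
6 | 6
30 | 30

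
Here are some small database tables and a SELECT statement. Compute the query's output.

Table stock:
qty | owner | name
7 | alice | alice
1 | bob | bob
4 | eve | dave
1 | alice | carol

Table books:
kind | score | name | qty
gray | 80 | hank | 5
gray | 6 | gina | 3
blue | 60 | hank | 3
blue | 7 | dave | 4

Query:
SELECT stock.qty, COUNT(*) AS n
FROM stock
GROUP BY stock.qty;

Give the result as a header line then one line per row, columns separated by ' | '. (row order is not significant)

After GROUP BY (3 rows):
stock.qty | n
7 | 1
1 | 2
4 | 1

== RESULT ==
stock.qty | n
7 | 1
1 | 2
4 | 1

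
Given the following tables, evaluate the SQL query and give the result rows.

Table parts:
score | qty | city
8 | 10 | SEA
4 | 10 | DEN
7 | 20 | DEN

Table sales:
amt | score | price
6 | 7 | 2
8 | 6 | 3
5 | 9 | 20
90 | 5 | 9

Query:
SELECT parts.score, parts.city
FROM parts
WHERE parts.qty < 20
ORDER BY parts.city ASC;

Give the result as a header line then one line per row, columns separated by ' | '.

After WHERE (2 rows):
parts.score | parts.qty | parts.city
8 | 10 | SEA
4 | 10 | DEN
After SELECT (2 rows):
parts.score | parts.city
8 | SEA
4 | DEN
After ORDER BY (2 rows):
parts.score | parts.city
4 | DEN
8 | SEA

== RESULT ==
parts.score | parts.city
4 | DEN
8 | SEA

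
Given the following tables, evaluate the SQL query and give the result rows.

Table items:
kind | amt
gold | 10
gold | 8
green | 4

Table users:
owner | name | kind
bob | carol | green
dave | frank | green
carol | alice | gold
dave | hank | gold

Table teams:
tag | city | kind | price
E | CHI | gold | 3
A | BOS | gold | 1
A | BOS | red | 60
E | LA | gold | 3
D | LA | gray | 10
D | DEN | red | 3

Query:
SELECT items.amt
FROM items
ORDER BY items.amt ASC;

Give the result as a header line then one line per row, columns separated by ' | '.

== RESULT ==
items.amt
4
8
10

Derivation:
After SELECT (3 rows):
items.amt
10
8
4
After ORDER BY (3 rows):
items.amt
4
8
10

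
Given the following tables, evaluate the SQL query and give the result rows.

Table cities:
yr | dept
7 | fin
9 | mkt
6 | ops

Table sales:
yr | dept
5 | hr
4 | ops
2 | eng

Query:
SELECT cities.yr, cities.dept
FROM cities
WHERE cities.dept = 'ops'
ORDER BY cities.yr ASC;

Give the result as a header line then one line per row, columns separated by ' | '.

== RESULT ==
cities.yr | cities.dept
6 | ops

Derivation:
After WHERE (1 rows):
cities.yr | cities.dept
6 | ops
After SELECT (1 rows):
cities.yr | cities.dept
6 | ops
After ORDER BY (1 rows):
cities.yr | cities.dept
6 | ops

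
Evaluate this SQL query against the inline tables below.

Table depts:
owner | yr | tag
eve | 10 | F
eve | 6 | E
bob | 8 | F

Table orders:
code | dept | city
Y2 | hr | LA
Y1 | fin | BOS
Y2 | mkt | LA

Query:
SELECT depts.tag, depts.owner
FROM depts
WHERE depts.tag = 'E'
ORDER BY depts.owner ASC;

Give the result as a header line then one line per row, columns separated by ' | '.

After WHERE (1 rows):
depts.owner | depts.yr | depts.tag
eve | 6 | E
After SELECT (1 rows):
depts.tag | depts.owner
E | eve
After ORDER BY (1 rows):
depts.tag | depts.owner
E | eve

== RESULT ==
depts.tag | depts.owner
E | eve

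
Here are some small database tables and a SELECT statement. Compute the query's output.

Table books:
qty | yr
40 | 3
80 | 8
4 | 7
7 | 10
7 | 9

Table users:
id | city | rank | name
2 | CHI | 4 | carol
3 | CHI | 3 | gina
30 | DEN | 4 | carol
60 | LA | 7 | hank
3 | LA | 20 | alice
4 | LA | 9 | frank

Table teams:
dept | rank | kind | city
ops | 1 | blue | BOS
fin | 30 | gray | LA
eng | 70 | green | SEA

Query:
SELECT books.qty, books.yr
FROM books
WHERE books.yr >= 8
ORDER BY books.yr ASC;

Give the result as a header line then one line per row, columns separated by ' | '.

After WHERE (3 rows):
books.qty | books.yr
80 | 8
7 | 10
7 | 9
After SELECT (3 rows):
books.qty | books.yr
80 | 8
7 | 10
7 | 9
After ORDER BY (3 rows):
books.qty | books.yr
80 | 8
7 | 9
7 | 10

== RESULT ==
books.qty | books.yr
80 | 8
7 | 9
7 | 10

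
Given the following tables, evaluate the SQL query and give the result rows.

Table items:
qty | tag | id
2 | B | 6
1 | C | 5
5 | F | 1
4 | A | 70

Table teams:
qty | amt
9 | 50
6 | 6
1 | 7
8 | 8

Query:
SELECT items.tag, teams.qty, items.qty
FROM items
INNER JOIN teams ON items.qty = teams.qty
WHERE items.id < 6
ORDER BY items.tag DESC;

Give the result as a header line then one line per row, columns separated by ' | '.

== RESULT ==
items.tag | teams.qty | items.qty
C | 1 | 1

Derivation:
After JOIN teams (1 rows):
items.qty | items.tag | items.id | teams.qty | teams.amt
1 | C | 5 | 1 | 7
After WHERE (1 rows):
items.qty | items.tag | items.id | teams.qty | teams.amt
1 | C | 5 | 1 | 7
After SELECT (1 rows):
items.tag | teams.qty | items.qty
C | 1 | 1
After ORDER BY (1 rows):
items.tag | teams.qty | items.qty
C | 1 | 1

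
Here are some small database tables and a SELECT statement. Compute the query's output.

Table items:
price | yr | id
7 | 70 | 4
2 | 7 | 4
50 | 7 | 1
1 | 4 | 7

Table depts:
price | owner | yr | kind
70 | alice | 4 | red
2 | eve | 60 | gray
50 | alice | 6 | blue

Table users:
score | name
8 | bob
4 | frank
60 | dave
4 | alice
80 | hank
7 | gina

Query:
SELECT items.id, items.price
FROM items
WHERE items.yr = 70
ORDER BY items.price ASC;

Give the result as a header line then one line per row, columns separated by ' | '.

== RESULT ==
items.id | items.price
4 | 7

Derivation:
After WHERE (1 rows):
items.price | items.yr | items.id
7 | 70 | 4
After SELECT (1 rows):
items.id | items.price
4 | 7
After ORDER BY (1 rows):
items.id | items.price
4 | 7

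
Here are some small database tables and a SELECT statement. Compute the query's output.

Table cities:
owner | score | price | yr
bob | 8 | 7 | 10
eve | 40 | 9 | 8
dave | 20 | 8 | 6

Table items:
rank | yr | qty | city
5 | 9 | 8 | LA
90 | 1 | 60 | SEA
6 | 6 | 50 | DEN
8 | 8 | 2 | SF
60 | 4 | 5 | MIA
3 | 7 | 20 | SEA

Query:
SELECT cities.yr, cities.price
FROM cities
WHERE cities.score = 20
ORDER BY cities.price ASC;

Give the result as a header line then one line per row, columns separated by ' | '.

After WHERE (1 rows):
cities.owner | cities.score | cities.price | cities.yr
dave | 20 | 8 | 6
After SELECT (1 rows):
cities.yr | cities.price
6 | 8
After ORDER BY (1 rows):
cities.yr | cities.price
6 | 8

== RESULT ==
cities.yr | cities.price
6 | 8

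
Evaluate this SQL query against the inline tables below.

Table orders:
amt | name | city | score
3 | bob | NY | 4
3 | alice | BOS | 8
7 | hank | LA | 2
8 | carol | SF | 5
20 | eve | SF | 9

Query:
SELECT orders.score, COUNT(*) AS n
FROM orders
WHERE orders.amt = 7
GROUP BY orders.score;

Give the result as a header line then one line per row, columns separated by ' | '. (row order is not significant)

After WHERE (1 rows):
orders.amt | orders.name | orders.city | orders.score
7 | hank | LA | 2
After GROUP BY (1 rows):
orders.score | n
2 | 1

== RESULT ==
orders.score | n
2 | 1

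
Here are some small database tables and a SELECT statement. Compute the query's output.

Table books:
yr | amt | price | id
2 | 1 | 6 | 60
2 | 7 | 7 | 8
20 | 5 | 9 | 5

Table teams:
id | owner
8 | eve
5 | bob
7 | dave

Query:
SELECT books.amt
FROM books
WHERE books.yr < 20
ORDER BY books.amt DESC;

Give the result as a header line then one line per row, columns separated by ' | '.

== RESULT ==
books.amt
7
1

Derivation:
After WHERE (2 rows):
books.yr | books.amt | books.price | books.id
2 | 1 | 6 | 60
2 | 7 | 7 | 8
After SELECT (2 rows):
books.amt
1
7
After ORDER BY (2 rows):
books.amt
7
1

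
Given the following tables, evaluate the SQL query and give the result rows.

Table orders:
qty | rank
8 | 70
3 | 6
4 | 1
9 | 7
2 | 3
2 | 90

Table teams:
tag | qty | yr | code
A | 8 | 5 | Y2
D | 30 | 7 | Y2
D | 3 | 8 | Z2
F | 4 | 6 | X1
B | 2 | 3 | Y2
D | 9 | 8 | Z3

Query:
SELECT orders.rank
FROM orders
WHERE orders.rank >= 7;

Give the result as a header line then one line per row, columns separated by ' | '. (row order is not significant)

After WHERE (3 rows):
orders.qty | orders.rank
8 | 70
9 | 7
2 | 90
After SELECT (3 rows):
orders.rank
70
7
90

== RESULT ==
orders.rank
70
7
90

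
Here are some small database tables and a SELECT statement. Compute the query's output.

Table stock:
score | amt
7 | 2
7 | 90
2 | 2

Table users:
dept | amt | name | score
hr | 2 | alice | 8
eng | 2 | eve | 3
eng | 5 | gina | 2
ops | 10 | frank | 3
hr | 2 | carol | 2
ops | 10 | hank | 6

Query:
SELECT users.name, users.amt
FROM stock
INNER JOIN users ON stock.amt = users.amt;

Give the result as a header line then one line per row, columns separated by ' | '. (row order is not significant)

== RESULT ==
users.name | users.amt
alice | 2
eve | 2
carol | 2
alice | 2
eve | 2
carol | 2

Derivation:
After JOIN users (6 rows):
stock.score | stock.amt | users.dept | users.amt | users.name | users.score
7 | 2 | hr | 2 | alice | 8
7 | 2 | eng | 2 | eve | 3
7 | 2 | hr | 2 | carol | 2
2 | 2 | hr | 2 | alice | 8
2 | 2 | eng | 2 | eve | 3
2 | 2 | hr | 2 | carol | 2
After SELECT (6 rows):
users.name | users.amt
alice | 2
eve | 2
carol | 2
alice | 2
eve | 2
carol | 2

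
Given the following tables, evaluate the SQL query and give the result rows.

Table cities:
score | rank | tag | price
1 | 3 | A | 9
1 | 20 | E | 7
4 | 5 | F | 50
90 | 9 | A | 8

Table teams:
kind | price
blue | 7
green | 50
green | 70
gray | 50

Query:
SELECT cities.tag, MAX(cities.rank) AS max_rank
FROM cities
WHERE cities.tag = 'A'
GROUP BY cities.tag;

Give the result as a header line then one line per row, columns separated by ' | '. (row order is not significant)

After WHERE (2 rows):
cities.score | cities.rank | cities.tag | cities.price
1 | 3 | A | 9
90 | 9 | A | 8
After GROUP BY (1 rows):
cities.tag | max_rank
A | 9

== RESULT ==
cities.tag | max_rank
A | 9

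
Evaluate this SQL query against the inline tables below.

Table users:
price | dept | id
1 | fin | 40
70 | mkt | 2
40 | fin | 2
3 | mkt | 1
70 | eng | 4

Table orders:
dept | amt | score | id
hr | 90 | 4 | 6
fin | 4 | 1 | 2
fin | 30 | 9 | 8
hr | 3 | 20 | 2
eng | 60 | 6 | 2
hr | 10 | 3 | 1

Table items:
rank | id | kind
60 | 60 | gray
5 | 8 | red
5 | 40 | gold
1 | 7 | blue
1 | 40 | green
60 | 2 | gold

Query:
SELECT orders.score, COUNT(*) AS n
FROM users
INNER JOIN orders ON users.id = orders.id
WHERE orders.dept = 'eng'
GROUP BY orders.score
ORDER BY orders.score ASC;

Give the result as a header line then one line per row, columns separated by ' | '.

== RESULT ==
orders.score | n
6 | 2

Derivation:
After JOIN orders (7 rows):
users.price | users.dept | users.id | orders.dept | orders.amt | orders.score | orders.id
70 | mkt | 2 | fin | 4 | 1 | 2
70 | mkt | 2 | hr | 3 | 20 | 2
70 | mkt | 2 | eng | 60 | 6 | 2
40 | fin | 2 | fin | 4 | 1 | 2
40 | fin | 2 | hr | 3 | 20 | 2
40 | fin | 2 | eng | 60 | 6 | 2
3 | mkt | 1 | hr | 10 | 3 | 1
After WHERE (2 rows):
users.price | users.dept | users.id | orders.dept | orders.amt | orders.score | orders.id
70 | mkt | 2 | eng | 60 | 6 | 2
40 | fin | 2 | eng | 60 | 6 | 2
After GROUP BY (1 rows):
orders.score | n
6 | 2
After ORDER BY (1 rows):
orders.score | n
6 | 2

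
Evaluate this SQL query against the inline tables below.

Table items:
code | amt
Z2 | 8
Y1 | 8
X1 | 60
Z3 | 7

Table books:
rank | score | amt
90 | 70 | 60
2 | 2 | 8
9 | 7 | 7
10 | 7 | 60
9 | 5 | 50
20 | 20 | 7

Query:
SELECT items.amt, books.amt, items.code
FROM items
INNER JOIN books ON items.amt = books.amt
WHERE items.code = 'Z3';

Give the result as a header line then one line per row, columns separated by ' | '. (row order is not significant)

After JOIN books (6 rows):
items.code | items.amt | books.rank | books.score | books.amt
Z2 | 8 | 2 | 2 | 8
Y1 | 8 | 2 | 2 | 8
X1 | 60 | 90 | 70 | 60
X1 | 60 | 10 | 7 | 60
Z3 | 7 | 9 | 7 | 7
Z3 | 7 | 20 | 20 | 7
After WHERE (2 rows):
items.code | items.amt | books.rank | books.score | books.amt
Z3 | 7 | 9 | 7 | 7
Z3 | 7 | 20 | 20 | 7
After SELECT (2 rows):
items.amt | books.amt | items.code
7 | 7 | Z3
7 | 7 | Z3

== RESULT ==
items.amt | books.amt | items.code
7 | 7 | Z3
7 | 7 | Z3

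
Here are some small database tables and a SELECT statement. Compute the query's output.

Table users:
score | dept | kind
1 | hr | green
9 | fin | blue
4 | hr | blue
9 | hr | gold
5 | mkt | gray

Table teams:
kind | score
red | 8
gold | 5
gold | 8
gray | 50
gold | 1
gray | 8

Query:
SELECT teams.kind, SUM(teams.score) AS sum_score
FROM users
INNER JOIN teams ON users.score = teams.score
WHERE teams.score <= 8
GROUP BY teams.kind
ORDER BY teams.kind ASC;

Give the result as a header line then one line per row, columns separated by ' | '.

After JOIN teams (2 rows):
users.score | users.dept | users.kind | teams.kind | teams.score
1 | hr | green | gold | 1
5 | mkt | gray | gold | 5
After WHERE (2 rows):
users.score | users.dept | users.kind | teams.kind | teams.score
1 | hr | green | gold | 1
5 | mkt | gray | gold | 5
After GROUP BY (1 rows):
teams.kind | sum_score
gold | 6
After ORDER BY (1 rows):
teams.kind | sum_score
gold | 6

== RESULT ==
teams.kind | sum_score
gold | 6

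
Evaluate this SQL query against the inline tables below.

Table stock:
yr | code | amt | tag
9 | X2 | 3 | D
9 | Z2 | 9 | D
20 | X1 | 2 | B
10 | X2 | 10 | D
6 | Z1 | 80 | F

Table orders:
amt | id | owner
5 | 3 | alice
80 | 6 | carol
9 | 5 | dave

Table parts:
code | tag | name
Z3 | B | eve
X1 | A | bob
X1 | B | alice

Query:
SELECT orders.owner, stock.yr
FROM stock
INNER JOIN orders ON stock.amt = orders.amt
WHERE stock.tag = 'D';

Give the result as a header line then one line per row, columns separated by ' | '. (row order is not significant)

== RESULT ==
orders.owner | stock.yr
dave | 9

Derivation:
After JOIN orders (2 rows):
stock.yr | stock.code | stock.amt | stock.tag | orders.amt | orders.id | orders.owner
9 | Z2 | 9 | D | 9 | 5 | dave
6 | Z1 | 80 | F | 80 | 6 | carol
After WHERE (1 rows):
stock.yr | stock.code | stock.amt | stock.tag | orders.amt | orders.id | orders.owner
9 | Z2 | 9 | D | 9 | 5 | dave
After SELECT (1 rows):
orders.owner | stock.yr
dave | 9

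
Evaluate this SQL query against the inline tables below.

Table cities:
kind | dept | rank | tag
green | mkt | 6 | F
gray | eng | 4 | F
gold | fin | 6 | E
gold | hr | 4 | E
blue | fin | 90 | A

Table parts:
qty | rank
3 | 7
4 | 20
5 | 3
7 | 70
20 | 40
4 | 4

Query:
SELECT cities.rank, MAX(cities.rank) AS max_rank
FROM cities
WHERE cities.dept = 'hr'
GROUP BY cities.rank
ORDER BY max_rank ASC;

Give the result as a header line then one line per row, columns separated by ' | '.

== RESULT ==
cities.rank | max_rank
4 | 4

Derivation:
After WHERE (1 rows):
cities.kind | cities.dept | cities.rank | cities.tag
gold | hr | 4 | E
After GROUP BY (1 rows):
cities.rank | max_rank
4 | 4
After ORDER BY (1 rows):
cities.rank | max_rank
4 | 4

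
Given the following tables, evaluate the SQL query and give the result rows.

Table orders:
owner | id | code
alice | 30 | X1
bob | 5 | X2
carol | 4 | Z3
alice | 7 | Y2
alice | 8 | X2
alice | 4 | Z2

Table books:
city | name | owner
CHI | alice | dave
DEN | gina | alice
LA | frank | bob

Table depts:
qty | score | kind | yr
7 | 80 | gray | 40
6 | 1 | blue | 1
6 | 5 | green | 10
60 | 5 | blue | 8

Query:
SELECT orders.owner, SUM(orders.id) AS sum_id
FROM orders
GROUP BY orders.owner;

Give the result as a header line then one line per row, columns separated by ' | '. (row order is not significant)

== RESULT ==
orders.owner | sum_id
alice | 49
bob | 5
carol | 4

Derivation:
After GROUP BY (3 rows):
orders.owner | sum_id
alice | 49
bob | 5
carol | 4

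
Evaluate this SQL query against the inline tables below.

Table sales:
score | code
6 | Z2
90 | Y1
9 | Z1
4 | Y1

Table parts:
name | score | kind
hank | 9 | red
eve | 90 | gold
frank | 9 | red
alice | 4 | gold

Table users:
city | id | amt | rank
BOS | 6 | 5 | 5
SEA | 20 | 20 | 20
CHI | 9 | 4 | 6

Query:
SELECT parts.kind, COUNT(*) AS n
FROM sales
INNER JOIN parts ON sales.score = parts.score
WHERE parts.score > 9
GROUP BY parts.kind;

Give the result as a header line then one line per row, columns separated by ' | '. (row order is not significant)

After JOIN parts (4 rows):
sales.score | sales.code | parts.name | parts.score | parts.kind
90 | Y1 | eve | 90 | gold
9 | Z1 | hank | 9 | red
9 | Z1 | frank | 9 | red
4 | Y1 | alice | 4 | gold
After WHERE (1 rows):
sales.score | sales.code | parts.name | parts.score | parts.kind
90 | Y1 | eve | 90 | gold
After GROUP BY (1 rows):
parts.kind | n
gold | 1

== RESULT ==
parts.kind | n
gold | 1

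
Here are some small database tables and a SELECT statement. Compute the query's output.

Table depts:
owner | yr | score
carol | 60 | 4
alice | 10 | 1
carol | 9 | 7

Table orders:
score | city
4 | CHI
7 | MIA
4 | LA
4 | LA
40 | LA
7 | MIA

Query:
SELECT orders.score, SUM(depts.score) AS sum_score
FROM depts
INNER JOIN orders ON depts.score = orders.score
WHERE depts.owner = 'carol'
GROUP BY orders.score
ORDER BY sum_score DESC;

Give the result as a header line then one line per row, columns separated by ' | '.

== RESULT ==
orders.score | sum_score
7 | 14
4 | 12

Derivation:
After JOIN orders (5 rows):
depts.owner | depts.yr | depts.score | orders.score | orders.city
carol | 60 | 4 | 4 | CHI
carol | 60 | 4 | 4 | LA
carol | 60 | 4 | 4 | LA
carol | 9 | 7 | 7 | MIA
carol | 9 | 7 | 7 | MIA
After WHERE (5 rows):
depts.owner | depts.yr | depts.score | orders.score | orders.city
carol | 60 | 4 | 4 | CHI
carol | 60 | 4 | 4 | LA
carol | 60 | 4 | 4 | LA
carol | 9 | 7 | 7 | MIA
carol | 9 | 7 | 7 | MIA
After GROUP BY (2 rows):
orders.score | sum_score
4 | 12
7 | 14
After ORDER BY (2 rows):
orders.score | sum_score
7 | 14
4 | 12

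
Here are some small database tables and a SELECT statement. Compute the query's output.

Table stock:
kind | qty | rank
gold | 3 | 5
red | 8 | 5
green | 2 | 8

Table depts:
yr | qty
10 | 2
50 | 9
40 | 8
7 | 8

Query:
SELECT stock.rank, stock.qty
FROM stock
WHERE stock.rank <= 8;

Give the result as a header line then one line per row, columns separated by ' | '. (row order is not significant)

After WHERE (3 rows):
stock.kind | stock.qty | stock.rank
gold | 3 | 5
red | 8 | 5
green | 2 | 8
After SELECT (3 rows):
stock.rank | stock.qty
5 | 3
5 | 8
8 | 2

== RESULT ==
stock.rank | stock.qty
5 | 3
5 | 8
8 | 2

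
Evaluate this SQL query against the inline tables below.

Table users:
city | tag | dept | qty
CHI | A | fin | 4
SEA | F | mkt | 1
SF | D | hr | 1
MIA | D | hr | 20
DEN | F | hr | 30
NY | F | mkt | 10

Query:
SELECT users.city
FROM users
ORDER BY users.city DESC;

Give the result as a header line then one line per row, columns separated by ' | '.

== RESULT ==
users.city
SF
SEA
NY
MIA
DEN
CHI

Derivation:
After SELECT (6 rows):
users.city
CHI
SEA
SF
MIA
DEN
NY
After ORDER BY (6 rows):
users.city
SF
SEA
NY
MIA
DEN
CHI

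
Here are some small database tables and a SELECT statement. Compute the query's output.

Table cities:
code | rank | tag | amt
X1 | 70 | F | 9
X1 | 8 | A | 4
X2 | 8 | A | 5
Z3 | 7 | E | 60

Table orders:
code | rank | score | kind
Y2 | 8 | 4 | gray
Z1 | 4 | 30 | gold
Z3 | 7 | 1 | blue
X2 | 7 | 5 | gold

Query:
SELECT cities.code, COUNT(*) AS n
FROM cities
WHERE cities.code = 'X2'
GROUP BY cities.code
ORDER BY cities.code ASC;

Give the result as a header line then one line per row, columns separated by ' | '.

After WHERE (1 rows):
cities.code | cities.rank | cities.tag | cities.amt
X2 | 8 | A | 5
After GROUP BY (1 rows):
cities.code | n
X2 | 1
After ORDER BY (1 rows):
cities.code | n
X2 | 1

== RESULT ==
cities.code | n
X2 | 1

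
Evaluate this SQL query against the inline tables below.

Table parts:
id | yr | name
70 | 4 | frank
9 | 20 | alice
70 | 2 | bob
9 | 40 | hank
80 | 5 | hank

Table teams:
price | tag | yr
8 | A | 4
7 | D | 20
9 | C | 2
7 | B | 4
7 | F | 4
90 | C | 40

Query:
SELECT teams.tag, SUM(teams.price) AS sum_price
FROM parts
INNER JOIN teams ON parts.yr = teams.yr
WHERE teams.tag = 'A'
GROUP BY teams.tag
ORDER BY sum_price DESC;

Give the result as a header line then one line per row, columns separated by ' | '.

After JOIN teams (6 rows):
parts.id | parts.yr | parts.name | teams.price | teams.tag | teams.yr
70 | 4 | frank | 8 | A | 4
70 | 4 | frank | 7 | B | 4
70 | 4 | frank | 7 | F | 4
9 | 20 | alice | 7 | D | 20
70 | 2 | bob | 9 | C | 2
9 | 40 | hank | 90 | C | 40
After WHERE (1 rows):
parts.id | parts.yr | parts.name | teams.price | teams.tag | teams.yr
70 | 4 | frank | 8 | A | 4
After GROUP BY (1 rows):
teams.tag | sum_price
A | 8
After ORDER BY (1 rows):
teams.tag | sum_price
A | 8

== RESULT ==
teams.tag | sum_price
A | 8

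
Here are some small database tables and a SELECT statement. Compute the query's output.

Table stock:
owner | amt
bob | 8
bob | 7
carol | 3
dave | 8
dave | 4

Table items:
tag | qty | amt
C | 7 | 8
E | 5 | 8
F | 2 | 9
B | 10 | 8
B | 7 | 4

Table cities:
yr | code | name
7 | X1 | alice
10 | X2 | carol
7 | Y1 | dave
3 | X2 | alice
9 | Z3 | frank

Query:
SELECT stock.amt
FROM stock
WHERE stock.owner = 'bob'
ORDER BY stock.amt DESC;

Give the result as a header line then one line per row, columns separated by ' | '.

== RESULT ==
stock.amt
8
7

Derivation:
After WHERE (2 rows):
stock.owner | stock.amt
bob | 8
bob | 7
After SELECT (2 rows):
stock.amt
8
7
After ORDER BY (2 rows):
stock.amt
8
7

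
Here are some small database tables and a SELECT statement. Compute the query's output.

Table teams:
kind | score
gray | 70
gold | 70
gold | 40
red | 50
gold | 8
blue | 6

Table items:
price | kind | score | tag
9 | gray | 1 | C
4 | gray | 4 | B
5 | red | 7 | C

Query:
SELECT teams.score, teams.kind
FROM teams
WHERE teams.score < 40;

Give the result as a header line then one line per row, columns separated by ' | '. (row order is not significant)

== RESULT ==
teams.score | teams.kind
8 | gold
6 | blue

Derivation:
After WHERE (2 rows):
teams.kind | teams.score
gold | 8
blue | 6
After SELECT (2 rows):
teams.score | teams.kind
8 | gold
6 | blue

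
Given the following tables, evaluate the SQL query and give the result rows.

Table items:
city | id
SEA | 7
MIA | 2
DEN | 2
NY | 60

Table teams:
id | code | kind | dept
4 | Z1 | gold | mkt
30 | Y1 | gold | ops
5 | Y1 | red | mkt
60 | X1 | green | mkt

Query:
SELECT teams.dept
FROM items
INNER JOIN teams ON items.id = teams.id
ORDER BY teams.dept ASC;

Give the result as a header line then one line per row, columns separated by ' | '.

== RESULT ==
teams.dept
mkt

Derivation:
After JOIN teams (1 rows):
items.city | items.id | teams.id | teams.code | teams.kind | teams.dept
NY | 60 | 60 | X1 | green | mkt
After SELECT (1 rows):
teams.dept
mkt
After ORDER BY (1 rows):
teams.dept
mkt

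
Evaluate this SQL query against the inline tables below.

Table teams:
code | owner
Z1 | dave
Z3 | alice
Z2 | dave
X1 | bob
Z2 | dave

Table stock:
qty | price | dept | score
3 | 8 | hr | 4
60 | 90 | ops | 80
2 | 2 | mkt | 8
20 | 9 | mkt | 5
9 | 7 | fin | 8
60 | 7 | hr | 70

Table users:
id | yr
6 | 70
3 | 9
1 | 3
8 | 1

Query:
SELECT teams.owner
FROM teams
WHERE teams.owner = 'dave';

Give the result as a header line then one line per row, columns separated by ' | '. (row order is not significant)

== RESULT ==
teams.owner
dave
dave
dave

Derivation:
After WHERE (3 rows):
teams.code | teams.owner
Z1 | dave
Z2 | dave
Z2 | dave
After SELECT (3 rows):
teams.owner
dave
dave
dave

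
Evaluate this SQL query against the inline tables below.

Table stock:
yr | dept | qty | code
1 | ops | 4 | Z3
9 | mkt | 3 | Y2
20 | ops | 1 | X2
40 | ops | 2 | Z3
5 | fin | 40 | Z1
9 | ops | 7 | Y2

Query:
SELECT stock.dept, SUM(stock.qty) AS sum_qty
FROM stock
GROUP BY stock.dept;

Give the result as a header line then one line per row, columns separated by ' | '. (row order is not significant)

== RESULT ==
stock.dept | sum_qty
ops | 14
mkt | 3
fin | 40

Derivation:
After GROUP BY (3 rows):
stock.dept | sum_qty
ops | 14
mkt | 3
fin | 40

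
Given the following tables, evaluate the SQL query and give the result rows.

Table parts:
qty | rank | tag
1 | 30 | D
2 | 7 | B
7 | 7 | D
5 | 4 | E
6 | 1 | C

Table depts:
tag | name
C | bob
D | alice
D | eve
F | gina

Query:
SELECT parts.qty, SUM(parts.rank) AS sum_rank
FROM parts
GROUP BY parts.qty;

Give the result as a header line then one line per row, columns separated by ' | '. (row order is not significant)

After GROUP BY (5 rows):
parts.qty | sum_rank
1 | 30
2 | 7
7 | 7
5 | 4
6 | 1

== RESULT ==
parts.qty | sum_rank
1 | 30
2 | 7
7 | 7
5 | 4
6 | 1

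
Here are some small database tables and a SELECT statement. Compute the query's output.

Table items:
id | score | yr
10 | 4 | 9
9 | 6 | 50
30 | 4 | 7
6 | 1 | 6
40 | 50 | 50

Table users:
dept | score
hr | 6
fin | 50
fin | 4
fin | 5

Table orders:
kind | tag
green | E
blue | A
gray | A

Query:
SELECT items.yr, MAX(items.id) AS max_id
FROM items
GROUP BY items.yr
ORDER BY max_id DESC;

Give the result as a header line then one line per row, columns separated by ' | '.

== RESULT ==
items.yr | max_id
50 | 40
7 | 30
9 | 10
6 | 6

Derivation:
After GROUP BY (4 rows):
items.yr | max_id
9 | 10
50 | 40
7 | 30
6 | 6
After ORDER BY (4 rows):
items.yr | max_id
50 | 40
7 | 30
9 | 10
6 | 6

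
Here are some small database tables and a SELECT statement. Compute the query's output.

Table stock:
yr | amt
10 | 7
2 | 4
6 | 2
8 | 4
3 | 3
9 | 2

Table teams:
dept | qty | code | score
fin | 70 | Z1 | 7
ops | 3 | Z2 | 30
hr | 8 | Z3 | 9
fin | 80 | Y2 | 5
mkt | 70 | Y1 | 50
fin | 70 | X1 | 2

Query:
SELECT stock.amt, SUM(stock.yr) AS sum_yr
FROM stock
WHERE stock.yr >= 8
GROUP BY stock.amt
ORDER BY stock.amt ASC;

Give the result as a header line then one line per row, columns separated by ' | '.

After WHERE (3 rows):
stock.yr | stock.amt
10 | 7
8 | 4
9 | 2
After GROUP BY (3 rows):
stock.amt | sum_yr
7 | 10
4 | 8
2 | 9
After ORDER BY (3 rows):
stock.amt | sum_yr
2 | 9
4 | 8
7 | 10

== RESULT ==
stock.amt | sum_yr
2 | 9
4 | 8
7 | 10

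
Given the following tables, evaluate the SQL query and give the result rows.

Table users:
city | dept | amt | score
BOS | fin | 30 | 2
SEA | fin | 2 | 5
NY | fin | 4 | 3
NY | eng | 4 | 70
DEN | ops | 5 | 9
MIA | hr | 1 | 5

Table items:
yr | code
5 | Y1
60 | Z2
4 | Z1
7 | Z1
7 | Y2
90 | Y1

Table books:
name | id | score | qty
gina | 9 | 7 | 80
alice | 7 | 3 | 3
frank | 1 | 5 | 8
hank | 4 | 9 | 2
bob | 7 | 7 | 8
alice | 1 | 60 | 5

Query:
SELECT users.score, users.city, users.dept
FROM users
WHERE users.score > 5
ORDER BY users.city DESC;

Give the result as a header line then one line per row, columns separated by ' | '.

== RESULT ==
users.score | users.city | users.dept
70 | NY | eng
9 | DEN | ops

Derivation:
After WHERE (2 rows):
users.city | users.dept | users.amt | users.score
NY | eng | 4 | 70
DEN | ops | 5 | 9
After SELECT (2 rows):
users.score | users.city | users.dept
70 | NY | eng
9 | DEN | ops
After ORDER BY (2 rows):
users.score | users.city | users.dept
70 | NY | eng
9 | DEN | ops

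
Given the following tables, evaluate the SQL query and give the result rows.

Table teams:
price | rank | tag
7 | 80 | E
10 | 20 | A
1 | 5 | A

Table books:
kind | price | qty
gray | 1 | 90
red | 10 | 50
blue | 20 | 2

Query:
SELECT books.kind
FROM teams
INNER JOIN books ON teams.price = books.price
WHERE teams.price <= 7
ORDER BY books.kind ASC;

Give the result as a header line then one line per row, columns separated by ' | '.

After JOIN books (2 rows):
teams.price | teams.rank | teams.tag | books.kind | books.price | books.qty
10 | 20 | A | red | 10 | 50
1 | 5 | A | gray | 1 | 90
After WHERE (1 rows):
teams.price | teams.rank | teams.tag | books.kind | books.price | books.qty
1 | 5 | A | gray | 1 | 90
After SELECT (1 rows):
books.kind
gray
After ORDER BY (1 rows):
books.kind
gray

== RESULT ==
books.kind
gray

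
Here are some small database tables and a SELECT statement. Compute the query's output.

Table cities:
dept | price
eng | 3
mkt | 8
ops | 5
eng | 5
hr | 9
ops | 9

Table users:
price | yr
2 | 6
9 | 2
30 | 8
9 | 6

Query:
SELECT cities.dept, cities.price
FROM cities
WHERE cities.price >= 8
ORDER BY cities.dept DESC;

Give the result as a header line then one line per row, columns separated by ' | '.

After WHERE (3 rows):
cities.dept | cities.price
mkt | 8
hr | 9
ops | 9
After SELECT (3 rows):
cities.dept | cities.price
mkt | 8
hr | 9
ops | 9
After ORDER BY (3 rows):
cities.dept | cities.price
ops | 9
mkt | 8
hr | 9

== RESULT ==
cities.dept | cities.price
ops | 9
mkt | 8
hr | 9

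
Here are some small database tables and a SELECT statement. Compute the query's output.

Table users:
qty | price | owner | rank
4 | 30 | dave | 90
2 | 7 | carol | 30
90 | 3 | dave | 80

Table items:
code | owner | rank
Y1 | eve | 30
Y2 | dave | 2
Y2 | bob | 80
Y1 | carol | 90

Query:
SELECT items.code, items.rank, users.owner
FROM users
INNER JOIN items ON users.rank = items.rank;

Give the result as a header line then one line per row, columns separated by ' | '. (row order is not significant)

== RESULT ==
items.code | items.rank | users.owner
Y1 | 90 | dave
Y1 | 30 | carol
Y2 | 80 | dave

Derivation:
After JOIN items (3 rows):
users.qty | users.price | users.owner | users.rank | items.code | items.owner | items.rank
4 | 30 | dave | 90 | Y1 | carol | 90
2 | 7 | carol | 30 | Y1 | eve | 30
90 | 3 | dave | 80 | Y2 | bob | 80
After SELECT (3 rows):
items.code | items.rank | users.owner
Y1 | 90 | dave
Y1 | 30 | carol
Y2 | 80 | dave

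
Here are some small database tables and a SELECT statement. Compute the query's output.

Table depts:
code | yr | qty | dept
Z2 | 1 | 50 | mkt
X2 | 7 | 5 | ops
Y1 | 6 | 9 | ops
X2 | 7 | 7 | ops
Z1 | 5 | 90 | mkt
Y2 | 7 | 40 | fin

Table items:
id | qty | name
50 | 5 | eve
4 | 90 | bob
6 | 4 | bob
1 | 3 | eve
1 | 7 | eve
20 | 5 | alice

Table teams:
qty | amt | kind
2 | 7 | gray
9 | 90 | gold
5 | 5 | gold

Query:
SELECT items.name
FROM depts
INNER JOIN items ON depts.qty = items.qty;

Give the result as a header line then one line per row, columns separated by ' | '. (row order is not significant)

After JOIN items (4 rows):
depts.code | depts.yr | depts.qty | depts.dept | items.id | items.qty | items.name
X2 | 7 | 5 | ops | 50 | 5 | eve
X2 | 7 | 5 | ops | 20 | 5 | alice
X2 | 7 | 7 | ops | 1 | 7 | eve
Z1 | 5 | 90 | mkt | 4 | 90 | bob
After SELECT (4 rows):
items.name
eve
alice
eve
bob

== RESULT ==
items.name
eve
alice
eve
bob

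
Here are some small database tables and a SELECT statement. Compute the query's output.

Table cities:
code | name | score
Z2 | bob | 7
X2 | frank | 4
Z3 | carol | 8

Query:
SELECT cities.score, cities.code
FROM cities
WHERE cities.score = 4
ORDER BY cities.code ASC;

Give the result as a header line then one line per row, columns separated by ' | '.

== RESULT ==
cities.score | cities.code
4 | X2

Derivation:
After WHERE (1 rows):
cities.code | cities.name | cities.score
X2 | frank | 4
After SELECT (1 rows):
cities.score | cities.code
4 | X2
After ORDER BY (1 rows):
cities.score | cities.code
4 | X2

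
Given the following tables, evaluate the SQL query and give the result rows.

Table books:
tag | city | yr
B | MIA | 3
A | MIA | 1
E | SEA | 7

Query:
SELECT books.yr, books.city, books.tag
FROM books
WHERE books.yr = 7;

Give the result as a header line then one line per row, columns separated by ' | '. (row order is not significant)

== RESULT ==
books.yr | books.city | books.tag
7 | SEA | E

Derivation:
After WHERE (1 rows):
books.tag | books.city | books.yr
E | SEA | 7
After SELECT (1 rows):
books.yr | books.city | books.tag
7 | SEA | E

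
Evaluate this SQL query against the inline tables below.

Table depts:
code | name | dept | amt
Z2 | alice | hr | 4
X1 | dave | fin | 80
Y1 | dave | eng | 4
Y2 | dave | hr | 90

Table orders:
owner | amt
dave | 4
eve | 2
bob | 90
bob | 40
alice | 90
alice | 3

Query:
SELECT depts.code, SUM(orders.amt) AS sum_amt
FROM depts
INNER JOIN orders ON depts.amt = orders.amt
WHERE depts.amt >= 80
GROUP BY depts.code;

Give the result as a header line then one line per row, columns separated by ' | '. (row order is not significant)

After JOIN orders (4 rows):
depts.code | depts.name | depts.dept | depts.amt | orders.owner | orders.amt
Z2 | alice | hr | 4 | dave | 4
Y1 | dave | eng | 4 | dave | 4
Y2 | dave | hr | 90 | bob | 90
Y2 | dave | hr | 90 | alice | 90
After WHERE (2 rows):
depts.code | depts.name | depts.dept | depts.amt | orders.owner | orders.amt
Y2 | dave | hr | 90 | bob | 90
Y2 | dave | hr | 90 | alice | 90
After GROUP BY (1 rows):
depts.code | sum_amt
Y2 | 180

== RESULT ==
depts.code | sum_amt
Y2 | 180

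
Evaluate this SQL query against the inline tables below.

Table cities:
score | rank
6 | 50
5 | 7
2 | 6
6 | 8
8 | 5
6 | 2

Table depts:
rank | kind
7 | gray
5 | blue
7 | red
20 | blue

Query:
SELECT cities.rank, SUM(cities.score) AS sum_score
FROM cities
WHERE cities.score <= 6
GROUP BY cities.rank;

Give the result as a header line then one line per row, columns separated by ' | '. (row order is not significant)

== RESULT ==
cities.rank | sum_score
50 | 6
7 | 5
6 | 2
8 | 6
2 | 6

Derivation:
After WHERE (5 rows):
cities.score | cities.rank
6 | 50
5 | 7
2 | 6
6 | 8
6 | 2
After GROUP BY (5 rows):
cities.rank | sum_score
50 | 6
7 | 5
6 | 2
8 | 6
2 | 6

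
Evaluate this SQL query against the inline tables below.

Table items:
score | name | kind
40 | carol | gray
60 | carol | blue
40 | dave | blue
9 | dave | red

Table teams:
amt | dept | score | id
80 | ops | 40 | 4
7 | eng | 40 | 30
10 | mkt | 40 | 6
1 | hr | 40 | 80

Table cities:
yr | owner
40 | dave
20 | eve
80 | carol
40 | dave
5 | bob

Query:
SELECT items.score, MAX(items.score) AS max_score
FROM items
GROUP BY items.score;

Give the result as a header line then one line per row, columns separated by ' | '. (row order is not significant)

== RESULT ==
items.score | max_score
40 | 40
60 | 60
9 | 9

Derivation:
After GROUP BY (3 rows):
items.score | max_score
40 | 40
60 | 60
9 | 9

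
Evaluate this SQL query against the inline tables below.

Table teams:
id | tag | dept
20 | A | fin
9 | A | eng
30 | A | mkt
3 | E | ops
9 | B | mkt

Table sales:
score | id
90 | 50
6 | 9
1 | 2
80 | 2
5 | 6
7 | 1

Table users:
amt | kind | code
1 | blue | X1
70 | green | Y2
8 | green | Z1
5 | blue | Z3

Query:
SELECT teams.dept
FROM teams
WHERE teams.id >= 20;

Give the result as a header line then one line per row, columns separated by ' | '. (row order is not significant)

== RESULT ==
teams.dept
fin
mkt

Derivation:
After WHERE (2 rows):
teams.id | teams.tag | teams.dept
20 | A | fin
30 | A | mkt
After SELECT (2 rows):
teams.dept
fin
mkt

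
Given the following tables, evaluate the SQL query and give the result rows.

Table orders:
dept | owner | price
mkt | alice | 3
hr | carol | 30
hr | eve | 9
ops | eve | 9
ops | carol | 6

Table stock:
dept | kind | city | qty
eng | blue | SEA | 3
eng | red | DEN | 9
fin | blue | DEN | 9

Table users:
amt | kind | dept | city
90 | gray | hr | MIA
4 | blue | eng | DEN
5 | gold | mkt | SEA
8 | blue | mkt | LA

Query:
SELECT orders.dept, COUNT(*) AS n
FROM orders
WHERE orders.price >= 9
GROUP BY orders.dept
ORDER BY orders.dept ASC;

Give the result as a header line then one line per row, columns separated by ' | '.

== RESULT ==
orders.dept | n
hr | 2
ops | 1

Derivation:
After WHERE (3 rows):
orders.dept | orders.owner | orders.price
hr | carol | 30
hr | eve | 9
ops | eve | 9
After GROUP BY (2 rows):
orders.dept | n
hr | 2
ops | 1
After ORDER BY (2 rows):
orders.dept | n
hr | 2
ops | 1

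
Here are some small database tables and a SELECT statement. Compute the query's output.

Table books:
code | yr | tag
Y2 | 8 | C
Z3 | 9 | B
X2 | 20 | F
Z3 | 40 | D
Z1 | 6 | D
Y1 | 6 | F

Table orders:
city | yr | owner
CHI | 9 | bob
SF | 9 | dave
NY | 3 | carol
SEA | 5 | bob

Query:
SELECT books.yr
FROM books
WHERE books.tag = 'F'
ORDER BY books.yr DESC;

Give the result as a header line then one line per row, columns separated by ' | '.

== RESULT ==
books.yr
20
6

Derivation:
After WHERE (2 rows):
books.code | books.yr | books.tag
X2 | 20 | F
Y1 | 6 | F
After SELECT (2 rows):
books.yr
20
6
After ORDER BY (2 rows):
books.yr
20
6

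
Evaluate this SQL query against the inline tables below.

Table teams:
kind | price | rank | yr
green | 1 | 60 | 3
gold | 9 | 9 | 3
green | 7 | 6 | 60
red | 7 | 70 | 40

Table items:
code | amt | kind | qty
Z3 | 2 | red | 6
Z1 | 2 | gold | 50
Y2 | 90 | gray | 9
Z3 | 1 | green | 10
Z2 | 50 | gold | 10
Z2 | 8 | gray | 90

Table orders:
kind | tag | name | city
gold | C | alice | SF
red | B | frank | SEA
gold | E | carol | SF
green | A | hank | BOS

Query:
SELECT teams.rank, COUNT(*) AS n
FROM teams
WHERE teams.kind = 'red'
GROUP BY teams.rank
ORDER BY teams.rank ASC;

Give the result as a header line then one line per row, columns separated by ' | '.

== RESULT ==
teams.rank | n
70 | 1

Derivation:
After WHERE (1 rows):
teams.kind | teams.price | teams.rank | teams.yr
red | 7 | 70 | 40
After GROUP BY (1 rows):
teams.rank | n
70 | 1
After ORDER BY (1 rows):
teams.rank | n
70 | 1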